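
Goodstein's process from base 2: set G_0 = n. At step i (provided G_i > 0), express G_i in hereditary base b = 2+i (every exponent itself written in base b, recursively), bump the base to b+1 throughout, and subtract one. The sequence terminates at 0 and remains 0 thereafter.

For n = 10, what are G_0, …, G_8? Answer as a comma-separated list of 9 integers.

base 2: 10 = 2^(2 + 1) + 2; at 3: 3^(3 + 1) + 3 = 84; next = 83
base 3: 83 = 3^(3 + 1) + 2; at 4: 4^(4 + 1) + 2 = 1026; next = 1025
base 4: 1025 = 4^(4 + 1) + 1; at 5: 5^(5 + 1) + 1 = 15626; next = 15625
base 5: 15625 = 5^(5 + 1); at 6: 6^(6 + 1) = 279936; next = 279935
base 6: 279935 = 5·6^6 + 5·6^5 + 5·6^4 + 5·6^3 + 5·6^2 + 5·6 + 5; at 7: 5·7^7 + 5·7^5 + 5·7^4 + 5·7^3 + 5·7^2 + 5·7 + 5 = 4215755; next = 4215754
base 7: 4215754 = 5·7^7 + 5·7^5 + 5·7^4 + 5·7^3 + 5·7^2 + 5·7 + 4; at 8: 5·8^8 + 5·8^5 + 5·8^4 + 5·8^3 + 5·8^2 + 5·8 + 4 = 84073324; next = 84073323
base 8: 84073323 = 5·8^8 + 5·8^5 + 5·8^4 + 5·8^3 + 5·8^2 + 5·8 + 3; at 9: 5·9^9 + 5·9^5 + 5·9^4 + 5·9^3 + 5·9^2 + 5·9 + 3 = 1937434593; next = 1937434592
base 9: 1937434592 = 5·9^9 + 5·9^5 + 5·9^4 + 5·9^3 + 5·9^2 + 5·9 + 2; at 10: 5·10^10 + 5·10^5 + 5·10^4 + 5·10^3 + 5·10^2 + 5·10 + 2 = 50000555552; next = 50000555551

10, 83, 1025, 15625, 279935, 4215754, 84073323, 1937434592, 50000555551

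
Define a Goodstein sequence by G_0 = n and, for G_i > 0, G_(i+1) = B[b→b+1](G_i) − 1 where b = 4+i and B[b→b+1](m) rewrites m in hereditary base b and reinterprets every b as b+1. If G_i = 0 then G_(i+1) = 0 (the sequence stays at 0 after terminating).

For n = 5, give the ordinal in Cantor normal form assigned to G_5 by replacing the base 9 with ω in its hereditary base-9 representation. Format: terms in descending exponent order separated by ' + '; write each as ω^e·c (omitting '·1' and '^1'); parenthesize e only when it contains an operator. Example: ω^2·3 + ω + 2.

(0) 5|_4 = 4 + 1 ↦ 5 + 1|_5 = 6 ⇒ 5
(1) 5|_5 = 5 ↦ 6|_6 = 6 ⇒ 5
(2) 5|_6 = 5 ↦ 5|_7 = 5 ⇒ 4
(3) 4|_7 = 4 ↦ 4|_8 = 4 ⇒ 3
(4) 3|_8 = 3 ↦ 3|_9 = 3 ⇒ 2
(5) 2|_9 = 2 ↦ 2|_10 = 2 ⇒ 1

2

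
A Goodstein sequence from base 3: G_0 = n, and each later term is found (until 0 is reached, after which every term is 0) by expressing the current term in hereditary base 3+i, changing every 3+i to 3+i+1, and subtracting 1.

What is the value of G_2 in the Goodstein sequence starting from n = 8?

10

G_0 = 8. HB_3(8) = 2·3 + 2. Bump = 10. G_1 = 9.
G_1 = 9. HB_4(9) = 2·4 + 1. Bump = 11. G_2 = 10.
G_2 = 10. HB_5(10) = 2·5. Bump = 12. G_3 = 11.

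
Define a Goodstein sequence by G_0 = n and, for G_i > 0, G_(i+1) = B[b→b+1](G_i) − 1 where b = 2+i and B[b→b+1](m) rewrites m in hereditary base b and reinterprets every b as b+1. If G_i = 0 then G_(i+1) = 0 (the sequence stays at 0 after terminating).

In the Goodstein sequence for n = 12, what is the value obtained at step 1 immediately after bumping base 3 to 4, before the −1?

[0] 12 ≡ 2^(2 + 1) + 2^2 (base 2). Lift 3: 108. −1: 107.
[1] 107 ≡ 3^(3 + 1) + 2·3^2 + 2·3 + 2 (base 3). Lift 4: 1066. −1: 1065.

1066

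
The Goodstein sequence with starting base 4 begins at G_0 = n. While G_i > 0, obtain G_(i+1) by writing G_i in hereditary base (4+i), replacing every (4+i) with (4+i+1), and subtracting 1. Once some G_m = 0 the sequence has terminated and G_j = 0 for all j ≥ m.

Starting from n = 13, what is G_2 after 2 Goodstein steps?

17

13 —HB4→ 3·4 + 1 —bump→ 3·5 + 1 = 16 —(−1)→ 15
15 —HB5→ 3·5 —bump→ 3·6 = 18 —(−1)→ 17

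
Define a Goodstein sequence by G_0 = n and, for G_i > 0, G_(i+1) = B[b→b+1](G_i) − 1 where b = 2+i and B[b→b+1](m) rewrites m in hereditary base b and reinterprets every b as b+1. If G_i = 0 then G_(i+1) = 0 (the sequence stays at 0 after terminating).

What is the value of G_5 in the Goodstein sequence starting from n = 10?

4215754

(0) 10|_2 = 2^(2 + 1) + 2 ↦ 3^(3 + 1) + 3|_3 = 84 ⇒ 83
(1) 83|_3 = 3^(3 + 1) + 2 ↦ 4^(4 + 1) + 2|_4 = 1026 ⇒ 1025
(2) 1025|_4 = 4^(4 + 1) + 1 ↦ 5^(5 + 1) + 1|_5 = 15626 ⇒ 15625
(3) 15625|_5 = 5^(5 + 1) ↦ 6^(6 + 1)|_6 = 279936 ⇒ 279935
(4) 279935|_6 = 5·6^6 + 5·6^5 + 5·6^4 + 5·6^3 + 5·6^2 + 5·6 + 5 ↦ 5·7^7 + 5·7^5 + 5·7^4 + 5·7^3 + 5·7^2 + 5·7 + 5|_7 = 4215755 ⇒ 4215754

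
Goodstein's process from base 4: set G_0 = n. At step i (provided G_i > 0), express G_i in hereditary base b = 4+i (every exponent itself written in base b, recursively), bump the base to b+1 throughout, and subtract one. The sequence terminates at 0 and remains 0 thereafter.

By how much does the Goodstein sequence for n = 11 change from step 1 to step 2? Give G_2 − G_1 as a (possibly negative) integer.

1

base 4: 11 = 2·4 + 3; at 5: 2·5 + 3 = 13; next = 12
base 5: 12 = 2·5 + 2; at 6: 2·6 + 2 = 14; next = 13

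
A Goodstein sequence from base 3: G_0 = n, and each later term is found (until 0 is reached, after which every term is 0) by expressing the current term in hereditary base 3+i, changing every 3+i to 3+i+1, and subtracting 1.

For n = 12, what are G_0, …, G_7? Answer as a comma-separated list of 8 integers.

12, 19, 27, 37, 49, 63, 69, 75

[0] 12 ≡ 3^2 + 3 (base 3). Lift 4: 20. −1: 19.
[1] 19 ≡ 4^2 + 3 (base 4). Lift 5: 28. −1: 27.
[2] 27 ≡ 5^2 + 2 (base 5). Lift 6: 38. −1: 37.
[3] 37 ≡ 6^2 + 1 (base 6). Lift 7: 50. −1: 49.
[4] 49 ≡ 7^2 (base 7). Lift 8: 64. −1: 63.
[5] 63 ≡ 7·8 + 7 (base 8). Lift 9: 70. −1: 69.
[6] 69 ≡ 7·9 + 6 (base 9). Lift 10: 76. −1: 75.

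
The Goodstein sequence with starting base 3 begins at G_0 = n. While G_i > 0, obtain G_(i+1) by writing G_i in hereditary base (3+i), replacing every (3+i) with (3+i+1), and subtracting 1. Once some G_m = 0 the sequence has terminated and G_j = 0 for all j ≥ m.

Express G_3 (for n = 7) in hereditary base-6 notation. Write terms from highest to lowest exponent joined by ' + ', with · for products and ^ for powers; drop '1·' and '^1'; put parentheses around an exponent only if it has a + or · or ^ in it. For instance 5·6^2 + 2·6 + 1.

6 + 3

7 —HB3→ 2·3 + 1 —bump→ 2·4 + 1 = 9 —(−1)→ 8
8 —HB4→ 2·4 —bump→ 2·5 = 10 —(−1)→ 9
9 —HB5→ 5 + 4 —bump→ 6 + 4 = 10 —(−1)→ 9
9 —HB6→ 6 + 3 —bump→ 7 + 3 = 10 —(−1)→ 9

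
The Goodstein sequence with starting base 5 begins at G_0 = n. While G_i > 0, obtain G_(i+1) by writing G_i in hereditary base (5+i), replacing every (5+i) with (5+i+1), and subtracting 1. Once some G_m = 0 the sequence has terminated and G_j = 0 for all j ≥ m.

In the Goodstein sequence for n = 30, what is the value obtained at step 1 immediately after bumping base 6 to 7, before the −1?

54

G_0=30  [base 5] 5^2 + 5  →[5↦6]→  6^2 + 6 = 42  −1 ⇒ G_1=41
G_1=41  [base 6] 6^2 + 5  →[6↦7]→  7^2 + 5 = 54  −1 ⇒ G_2=53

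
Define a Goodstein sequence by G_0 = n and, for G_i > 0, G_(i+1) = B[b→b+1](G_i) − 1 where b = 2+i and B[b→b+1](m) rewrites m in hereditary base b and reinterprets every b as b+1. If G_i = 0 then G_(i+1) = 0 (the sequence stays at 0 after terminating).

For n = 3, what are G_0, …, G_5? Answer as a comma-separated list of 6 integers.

3 —HB2→ 2 + 1 —bump→ 3 + 1 = 4 —(−1)→ 3
3 —HB3→ 3 —bump→ 4 = 4 —(−1)→ 3
3 —HB4→ 3 —bump→ 3 = 3 —(−1)→ 2
2 —HB5→ 2 —bump→ 2 = 2 —(−1)→ 1
1 —HB6→ 1 —bump→ 1 = 1 —(−1)→ 0

3, 3, 3, 2, 1, 0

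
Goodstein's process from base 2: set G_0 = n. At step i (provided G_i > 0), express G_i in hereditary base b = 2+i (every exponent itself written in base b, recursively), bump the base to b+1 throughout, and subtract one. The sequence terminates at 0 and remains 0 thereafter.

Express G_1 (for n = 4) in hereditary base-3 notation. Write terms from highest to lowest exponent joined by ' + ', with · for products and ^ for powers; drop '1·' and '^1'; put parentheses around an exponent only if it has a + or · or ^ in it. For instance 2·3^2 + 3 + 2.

2·3^2 + 2·3 + 2

G_0 = 4. HB_2(4) = 2^2. Bump = 27. G_1 = 26.
G_1 = 26. HB_3(26) = 2·3^2 + 2·3 + 2. Bump = 42. G_2 = 41.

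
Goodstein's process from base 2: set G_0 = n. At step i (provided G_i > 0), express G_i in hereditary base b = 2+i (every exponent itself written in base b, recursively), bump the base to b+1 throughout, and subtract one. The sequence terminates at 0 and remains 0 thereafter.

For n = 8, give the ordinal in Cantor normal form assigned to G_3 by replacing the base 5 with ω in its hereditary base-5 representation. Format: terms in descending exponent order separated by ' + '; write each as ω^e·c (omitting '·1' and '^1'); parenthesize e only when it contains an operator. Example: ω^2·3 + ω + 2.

[0] 8 ≡ 2^(2 + 1) (base 2). Lift 3: 81. −1: 80.
[1] 80 ≡ 2·3^3 + 2·3^2 + 2·3 + 2 (base 3). Lift 4: 554. −1: 553.
[2] 553 ≡ 2·4^4 + 2·4^2 + 2·4 + 1 (base 4). Lift 5: 6311. −1: 6310.
[3] 6310 ≡ 2·5^5 + 2·5^2 + 2·5 (base 5). Lift 6: 93396. −1: 93395.

ω^ω·2 + ω^2·2 + ω·2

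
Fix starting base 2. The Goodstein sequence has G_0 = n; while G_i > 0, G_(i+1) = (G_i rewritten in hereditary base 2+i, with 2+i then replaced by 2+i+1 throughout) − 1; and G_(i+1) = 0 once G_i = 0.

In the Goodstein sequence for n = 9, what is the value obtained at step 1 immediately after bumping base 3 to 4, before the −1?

1024

G_0=9  [base 2] 2^(2 + 1) + 1  →[2↦3]→  3^(3 + 1) + 1 = 82  −1 ⇒ G_1=81
G_1=81  [base 3] 3^(3 + 1)  →[3↦4]→  4^(4 + 1) = 1024  −1 ⇒ G_2=1023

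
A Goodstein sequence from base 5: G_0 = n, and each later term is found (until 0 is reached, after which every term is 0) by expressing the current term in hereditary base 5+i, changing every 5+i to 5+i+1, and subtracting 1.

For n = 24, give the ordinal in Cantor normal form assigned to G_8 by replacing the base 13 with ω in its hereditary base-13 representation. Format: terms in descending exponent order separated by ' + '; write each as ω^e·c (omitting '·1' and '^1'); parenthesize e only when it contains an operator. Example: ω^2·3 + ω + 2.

G_0=24  [base 5] 4·5 + 4  →[5↦6]→  4·6 + 4 = 28  −1 ⇒ G_1=27
G_1=27  [base 6] 4·6 + 3  →[6↦7]→  4·7 + 3 = 31  −1 ⇒ G_2=30
G_2=30  [base 7] 4·7 + 2  →[7↦8]→  4·8 + 2 = 34  −1 ⇒ G_3=33
G_3=33  [base 8] 4·8 + 1  →[8↦9]→  4·9 + 1 = 37  −1 ⇒ G_4=36
G_4=36  [base 9] 4·9  →[9↦10]→  4·10 = 40  −1 ⇒ G_5=39
G_5=39  [base 10] 3·10 + 9  →[10↦11]→  3·11 + 9 = 42  −1 ⇒ G_6=41
G_6=41  [base 11] 3·11 + 8  →[11↦12]→  3·12 + 8 = 44  −1 ⇒ G_7=43
G_7=43  [base 12] 3·12 + 7  →[12↦13]→  3·13 + 7 = 46  −1 ⇒ G_8=45
G_8=45  [base 13] 3·13 + 6  →[13↦14]→  3·14 + 6 = 48  −1 ⇒ G_9=47

ω·3 + 6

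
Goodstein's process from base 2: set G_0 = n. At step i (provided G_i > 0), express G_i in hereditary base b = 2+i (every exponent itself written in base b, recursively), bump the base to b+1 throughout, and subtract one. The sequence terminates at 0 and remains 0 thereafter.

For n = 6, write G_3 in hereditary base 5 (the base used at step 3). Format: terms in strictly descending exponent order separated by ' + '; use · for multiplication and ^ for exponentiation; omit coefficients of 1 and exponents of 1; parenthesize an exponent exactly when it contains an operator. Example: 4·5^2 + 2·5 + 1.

5^5

step 0: 6 = 2^2 + 2; sub 3 for 2: 3^3 + 3; = 30; G_1 = 30−1 = 29
step 1: 29 = 3^3 + 2; sub 4 for 3: 4^4 + 2; = 258; G_2 = 258−1 = 257
step 2: 257 = 4^4 + 1; sub 5 for 4: 5^5 + 1; = 3126; G_3 = 3126−1 = 3125
step 3: 3125 = 5^5; sub 6 for 5: 6^6; = 46656; G_4 = 46656−1 = 46655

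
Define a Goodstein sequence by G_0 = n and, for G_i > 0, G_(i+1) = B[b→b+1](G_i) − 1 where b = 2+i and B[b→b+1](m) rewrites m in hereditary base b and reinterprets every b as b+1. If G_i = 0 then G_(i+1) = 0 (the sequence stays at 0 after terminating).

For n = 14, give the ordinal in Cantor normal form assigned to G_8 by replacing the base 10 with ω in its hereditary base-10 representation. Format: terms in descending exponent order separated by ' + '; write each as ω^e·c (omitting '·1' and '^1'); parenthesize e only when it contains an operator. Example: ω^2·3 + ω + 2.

ω^(ω + 1) + ω^5·5 + ω^4·5 + ω^3·5 + ω^2·5 + ω·5 + 1

G_0 = 14. HB_2(14) = 2^(2 + 1) + 2^2 + 2. Bump = 111. G_1 = 110.
G_1 = 110. HB_3(110) = 3^(3 + 1) + 3^3 + 2. Bump = 1282. G_2 = 1281.
G_2 = 1281. HB_4(1281) = 4^(4 + 1) + 4^4 + 1. Bump = 18751. G_3 = 18750.
G_3 = 18750. HB_5(18750) = 5^(5 + 1) + 5^5. Bump = 326592. G_4 = 326591.
G_4 = 326591. HB_6(326591) = 6^(6 + 1) + 5·6^5 + 5·6^4 + 5·6^3 + 5·6^2 + 5·6 + 5. Bump = 5862841. G_5 = 5862840.
G_5 = 5862840. HB_7(5862840) = 7^(7 + 1) + 5·7^5 + 5·7^4 + 5·7^3 + 5·7^2 + 5·7 + 4. Bump = 134404972. G_6 = 134404971.
G_6 = 134404971. HB_8(134404971) = 8^(8 + 1) + 5·8^5 + 5·8^4 + 5·8^3 + 5·8^2 + 5·8 + 3. Bump = 3487116549. G_7 = 3487116548.
G_7 = 3487116548. HB_9(3487116548) = 9^(9 + 1) + 5·9^5 + 5·9^4 + 5·9^3 + 5·9^2 + 5·9 + 2. Bump = 100000555552. G_8 = 100000555551.
G_8 = 100000555551. HB_10(100000555551) = 10^(10 + 1) + 5·10^5 + 5·10^4 + 5·10^3 + 5·10^2 + 5·10 + 1. Bump = 3138429262497. G_9 = 3138429262496.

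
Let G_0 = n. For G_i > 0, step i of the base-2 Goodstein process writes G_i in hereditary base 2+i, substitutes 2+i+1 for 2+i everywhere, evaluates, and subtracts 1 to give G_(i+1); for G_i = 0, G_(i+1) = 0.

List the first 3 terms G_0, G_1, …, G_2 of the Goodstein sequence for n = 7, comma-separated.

G_0=7  [base 2] 2^2 + 2 + 1  →[2↦3]→  3^3 + 3 + 1 = 31  −1 ⇒ G_1=30
G_1=30  [base 3] 3^3 + 3  →[3↦4]→  4^4 + 4 = 260  −1 ⇒ G_2=259

7, 30, 259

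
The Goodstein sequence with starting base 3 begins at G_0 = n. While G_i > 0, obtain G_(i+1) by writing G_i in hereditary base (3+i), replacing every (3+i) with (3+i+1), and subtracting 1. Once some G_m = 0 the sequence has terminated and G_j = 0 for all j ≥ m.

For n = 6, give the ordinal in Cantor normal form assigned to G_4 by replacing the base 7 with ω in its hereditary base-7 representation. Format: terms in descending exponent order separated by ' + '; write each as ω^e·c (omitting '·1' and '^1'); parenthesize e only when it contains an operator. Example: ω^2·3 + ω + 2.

G_0 = 6. HB_3(6) = 2·3. Bump = 8. G_1 = 7.
G_1 = 7. HB_4(7) = 4 + 3. Bump = 8. G_2 = 7.
G_2 = 7. HB_5(7) = 5 + 2. Bump = 8. G_3 = 7.
G_3 = 7. HB_6(7) = 6 + 1. Bump = 8. G_4 = 7.
G_4 = 7. HB_7(7) = 7. Bump = 8. G_5 = 7.

ω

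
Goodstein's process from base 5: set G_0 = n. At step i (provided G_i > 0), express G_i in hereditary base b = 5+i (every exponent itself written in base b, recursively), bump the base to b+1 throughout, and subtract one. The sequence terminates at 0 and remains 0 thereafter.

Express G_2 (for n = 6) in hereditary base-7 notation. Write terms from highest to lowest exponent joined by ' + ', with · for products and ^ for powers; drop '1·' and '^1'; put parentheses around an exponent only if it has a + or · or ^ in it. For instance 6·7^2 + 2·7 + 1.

base 5: 6 = 5 + 1; at 6: 6 + 1 = 7; next = 6
base 6: 6 = 6; at 7: 7 = 7; next = 6
base 7: 6 = 6; at 8: 6 = 6; next = 5

6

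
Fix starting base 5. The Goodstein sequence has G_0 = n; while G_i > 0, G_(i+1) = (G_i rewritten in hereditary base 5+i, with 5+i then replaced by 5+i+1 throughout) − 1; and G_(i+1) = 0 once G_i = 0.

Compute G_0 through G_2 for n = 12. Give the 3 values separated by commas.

step 0: 12 = 2·5 + 2; sub 6 for 5: 2·6 + 2; = 14; G_1 = 14−1 = 13
step 1: 13 = 2·6 + 1; sub 7 for 6: 2·7 + 1; = 15; G_2 = 15−1 = 14

12, 13, 14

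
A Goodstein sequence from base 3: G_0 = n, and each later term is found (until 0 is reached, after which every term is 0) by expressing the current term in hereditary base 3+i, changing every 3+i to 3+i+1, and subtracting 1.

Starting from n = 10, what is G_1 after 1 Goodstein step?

16

10 —HB3→ 3^2 + 1 —bump→ 4^2 + 1 = 17 —(−1)→ 16
16 —HB4→ 4^2 —bump→ 5^2 = 25 —(−1)→ 24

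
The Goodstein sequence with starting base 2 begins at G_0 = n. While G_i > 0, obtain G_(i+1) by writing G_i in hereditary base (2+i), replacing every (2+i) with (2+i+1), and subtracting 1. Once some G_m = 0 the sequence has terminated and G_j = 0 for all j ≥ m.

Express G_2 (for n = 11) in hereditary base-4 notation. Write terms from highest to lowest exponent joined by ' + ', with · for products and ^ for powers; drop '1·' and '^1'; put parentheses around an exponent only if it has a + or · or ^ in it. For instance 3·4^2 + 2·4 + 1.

11 —HB2→ 2^(2 + 1) + 2 + 1 —bump→ 3^(3 + 1) + 3 + 1 = 85 —(−1)→ 84
84 —HB3→ 3^(3 + 1) + 3 —bump→ 4^(4 + 1) + 4 = 1028 —(−1)→ 1027
1027 —HB4→ 4^(4 + 1) + 3 —bump→ 5^(5 + 1) + 3 = 15628 —(−1)→ 15627

4^(4 + 1) + 3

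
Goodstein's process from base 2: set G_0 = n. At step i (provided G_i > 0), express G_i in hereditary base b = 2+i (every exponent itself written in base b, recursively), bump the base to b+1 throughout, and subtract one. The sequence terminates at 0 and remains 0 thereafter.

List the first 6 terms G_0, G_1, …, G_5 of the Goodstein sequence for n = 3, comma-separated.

3, 3, 3, 2, 1, 0

[0] 3 ≡ 2 + 1 (base 2). Lift 3: 4. −1: 3.
[1] 3 ≡ 3 (base 3). Lift 4: 4. −1: 3.
[2] 3 ≡ 3 (base 4). Lift 5: 3. −1: 2.
[3] 2 ≡ 2 (base 5). Lift 6: 2. −1: 1.
[4] 1 ≡ 1 (base 6). Lift 7: 1. −1: 0.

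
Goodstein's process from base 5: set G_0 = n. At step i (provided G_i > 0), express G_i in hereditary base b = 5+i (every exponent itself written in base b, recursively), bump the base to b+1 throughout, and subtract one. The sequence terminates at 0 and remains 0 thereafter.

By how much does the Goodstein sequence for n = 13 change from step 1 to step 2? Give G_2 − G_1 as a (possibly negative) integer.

base 5: 13 = 2·5 + 3; at 6: 2·6 + 3 = 15; next = 14
base 6: 14 = 2·6 + 2; at 7: 2·7 + 2 = 16; next = 15

1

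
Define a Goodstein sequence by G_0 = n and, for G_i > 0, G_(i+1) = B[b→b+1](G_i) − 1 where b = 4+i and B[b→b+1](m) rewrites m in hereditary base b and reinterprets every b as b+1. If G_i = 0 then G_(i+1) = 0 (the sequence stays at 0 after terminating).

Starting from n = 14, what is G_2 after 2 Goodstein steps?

G_0=14  [base 4] 3·4 + 2  →[4↦5]→  3·5 + 2 = 17  −1 ⇒ G_1=16
G_1=16  [base 5] 3·5 + 1  →[5↦6]→  3·6 + 1 = 19  −1 ⇒ G_2=18
G_2=18  [base 6] 3·6  →[6↦7]→  3·7 = 21  −1 ⇒ G_3=20

18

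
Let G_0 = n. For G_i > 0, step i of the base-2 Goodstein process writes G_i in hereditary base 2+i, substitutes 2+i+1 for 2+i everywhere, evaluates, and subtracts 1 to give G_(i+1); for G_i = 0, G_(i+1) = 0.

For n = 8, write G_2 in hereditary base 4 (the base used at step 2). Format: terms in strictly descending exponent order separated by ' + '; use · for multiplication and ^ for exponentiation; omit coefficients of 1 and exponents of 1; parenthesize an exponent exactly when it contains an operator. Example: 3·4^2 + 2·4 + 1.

2·4^4 + 2·4^2 + 2·4 + 1

G_0 = 8. HB_2(8) = 2^(2 + 1). Bump = 81. G_1 = 80.
G_1 = 80. HB_3(80) = 2·3^3 + 2·3^2 + 2·3 + 2. Bump = 554. G_2 = 553.
G_2 = 553. HB_4(553) = 2·4^4 + 2·4^2 + 2·4 + 1. Bump = 6311. G_3 = 6310.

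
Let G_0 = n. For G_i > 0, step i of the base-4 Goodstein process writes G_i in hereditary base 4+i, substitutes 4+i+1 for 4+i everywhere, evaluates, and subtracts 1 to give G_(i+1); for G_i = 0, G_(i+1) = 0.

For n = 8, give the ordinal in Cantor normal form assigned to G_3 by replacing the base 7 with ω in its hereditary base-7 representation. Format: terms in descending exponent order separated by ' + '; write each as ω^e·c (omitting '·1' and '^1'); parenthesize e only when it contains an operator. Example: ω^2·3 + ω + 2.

8 —HB4→ 2·4 —bump→ 2·5 = 10 —(−1)→ 9
9 —HB5→ 5 + 4 —bump→ 6 + 4 = 10 —(−1)→ 9
9 —HB6→ 6 + 3 —bump→ 7 + 3 = 10 —(−1)→ 9
9 —HB7→ 7 + 2 —bump→ 8 + 2 = 10 —(−1)→ 9

ω + 2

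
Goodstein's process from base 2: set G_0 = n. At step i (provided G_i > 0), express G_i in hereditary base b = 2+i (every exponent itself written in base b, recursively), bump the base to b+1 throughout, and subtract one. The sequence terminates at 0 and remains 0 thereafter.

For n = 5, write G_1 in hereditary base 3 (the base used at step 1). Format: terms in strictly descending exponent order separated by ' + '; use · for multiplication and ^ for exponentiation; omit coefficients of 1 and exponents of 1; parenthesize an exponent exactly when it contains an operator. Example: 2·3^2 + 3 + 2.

(0) 5|_2 = 2^2 + 1 ↦ 3^3 + 1|_3 = 28 ⇒ 27
(1) 27|_3 = 3^3 ↦ 4^4|_4 = 256 ⇒ 255

3^3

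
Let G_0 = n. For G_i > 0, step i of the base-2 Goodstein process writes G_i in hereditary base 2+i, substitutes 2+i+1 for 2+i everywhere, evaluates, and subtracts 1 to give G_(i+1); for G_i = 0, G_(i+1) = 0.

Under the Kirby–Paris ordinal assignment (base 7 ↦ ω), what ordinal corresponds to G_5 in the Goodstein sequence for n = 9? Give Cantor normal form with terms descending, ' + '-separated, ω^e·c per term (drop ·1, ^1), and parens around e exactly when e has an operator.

i=0: 9 = 2^(2 + 1) + 1 (b=2); 2→3: 3^(3 + 1) + 1 = 82; 82−1 = 81
i=1: 81 = 3^(3 + 1) (b=3); 3→4: 4^(4 + 1) = 1024; 1024−1 = 1023
i=2: 1023 = 3·4^4 + 3·4^3 + 3·4^2 + 3·4 + 3 (b=4); 4→5: 3·5^5 + 3·5^3 + 3·5^2 + 3·5 + 3 = 9843; 9843−1 = 9842
i=3: 9842 = 3·5^5 + 3·5^3 + 3·5^2 + 3·5 + 2 (b=5); 5→6: 3·6^6 + 3·6^3 + 3·6^2 + 3·6 + 2 = 140744; 140744−1 = 140743
i=4: 140743 = 3·6^6 + 3·6^3 + 3·6^2 + 3·6 + 1 (b=6); 6→7: 3·7^7 + 3·7^3 + 3·7^2 + 3·7 + 1 = 2471827; 2471827−1 = 2471826
i=5: 2471826 = 3·7^7 + 3·7^3 + 3·7^2 + 3·7 (b=7); 7→8: 3·8^8 + 3·8^3 + 3·8^2 + 3·8 = 50333400; 50333400−1 = 50333399

ω^ω·3 + ω^3·3 + ω^2·3 + ω·3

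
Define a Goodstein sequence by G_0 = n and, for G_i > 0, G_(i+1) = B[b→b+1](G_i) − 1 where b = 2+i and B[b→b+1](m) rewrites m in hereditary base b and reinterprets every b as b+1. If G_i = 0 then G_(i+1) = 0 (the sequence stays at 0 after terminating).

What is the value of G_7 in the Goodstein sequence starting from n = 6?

332147

G_0 = 6. HB_2(6) = 2^2 + 2. Bump = 30. G_1 = 29.
G_1 = 29. HB_3(29) = 3^3 + 2. Bump = 258. G_2 = 257.
G_2 = 257. HB_4(257) = 4^4 + 1. Bump = 3126. G_3 = 3125.
G_3 = 3125. HB_5(3125) = 5^5. Bump = 46656. G_4 = 46655.
G_4 = 46655. HB_6(46655) = 5·6^5 + 5·6^4 + 5·6^3 + 5·6^2 + 5·6 + 5. Bump = 98040. G_5 = 98039.
G_5 = 98039. HB_7(98039) = 5·7^5 + 5·7^4 + 5·7^3 + 5·7^2 + 5·7 + 4. Bump = 187244. G_6 = 187243.
G_6 = 187243. HB_8(187243) = 5·8^5 + 5·8^4 + 5·8^3 + 5·8^2 + 5·8 + 3. Bump = 332148. G_7 = 332147.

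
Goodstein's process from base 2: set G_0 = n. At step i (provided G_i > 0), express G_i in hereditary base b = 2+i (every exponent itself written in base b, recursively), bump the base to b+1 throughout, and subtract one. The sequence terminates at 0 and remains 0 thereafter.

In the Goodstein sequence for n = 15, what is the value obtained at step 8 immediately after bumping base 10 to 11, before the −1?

[0] 15 ≡ 2^(2 + 1) + 2^2 + 2 + 1 (base 2). Lift 3: 112. −1: 111.
[1] 111 ≡ 3^(3 + 1) + 3^3 + 3 (base 3). Lift 4: 1284. −1: 1283.
[2] 1283 ≡ 4^(4 + 1) + 4^4 + 3 (base 4). Lift 5: 18753. −1: 18752.
[3] 18752 ≡ 5^(5 + 1) + 5^5 + 2 (base 5). Lift 6: 326594. −1: 326593.
[4] 326593 ≡ 6^(6 + 1) + 6^6 + 1 (base 6). Lift 7: 6588345. −1: 6588344.
[5] 6588344 ≡ 7^(7 + 1) + 7^7 (base 7). Lift 8: 150994944. −1: 150994943.
[6] 150994943 ≡ 8^(8 + 1) + 7·8^7 + 7·8^6 + 7·8^5 + 7·8^4 + 7·8^3 + 7·8^2 + 7·8 + 7 (base 8). Lift 9: 3524450281. −1: 3524450280.
[7] 3524450280 ≡ 9^(9 + 1) + 7·9^7 + 7·9^6 + 7·9^5 + 7·9^4 + 7·9^3 + 7·9^2 + 7·9 + 6 (base 9). Lift 10: 100077777776. −1: 100077777775.
[8] 100077777775 ≡ 10^(10 + 1) + 7·10^7 + 7·10^6 + 7·10^5 + 7·10^4 + 7·10^3 + 7·10^2 + 7·10 + 5 (base 10). Lift 11: 3138578427935. −1: 3138578427934.

3138578427935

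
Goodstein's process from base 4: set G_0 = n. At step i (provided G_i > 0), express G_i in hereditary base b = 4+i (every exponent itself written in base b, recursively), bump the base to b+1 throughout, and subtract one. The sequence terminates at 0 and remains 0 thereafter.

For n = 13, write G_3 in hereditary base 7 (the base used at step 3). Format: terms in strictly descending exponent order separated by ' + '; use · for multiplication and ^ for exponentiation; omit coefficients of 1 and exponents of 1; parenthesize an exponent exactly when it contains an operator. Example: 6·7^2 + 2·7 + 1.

G_0 = 13. HB_4(13) = 3·4 + 1. Bump = 16. G_1 = 15.
G_1 = 15. HB_5(15) = 3·5. Bump = 18. G_2 = 17.
G_2 = 17. HB_6(17) = 2·6 + 5. Bump = 19. G_3 = 18.
G_3 = 18. HB_7(18) = 2·7 + 4. Bump = 20. G_4 = 19.

2·7 + 4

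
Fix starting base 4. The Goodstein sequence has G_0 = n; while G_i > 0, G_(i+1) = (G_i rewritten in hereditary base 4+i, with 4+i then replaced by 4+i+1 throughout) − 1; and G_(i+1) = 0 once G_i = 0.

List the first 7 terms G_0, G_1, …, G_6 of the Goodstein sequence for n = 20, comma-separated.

20, 29, 39, 51, 65, 81, 99

20 —HB4→ 4^2 + 4 —bump→ 5^2 + 5 = 30 —(−1)→ 29
29 —HB5→ 5^2 + 4 —bump→ 6^2 + 4 = 40 —(−1)→ 39
39 —HB6→ 6^2 + 3 —bump→ 7^2 + 3 = 52 —(−1)→ 51
51 —HB7→ 7^2 + 2 —bump→ 8^2 + 2 = 66 —(−1)→ 65
65 —HB8→ 8^2 + 1 —bump→ 9^2 + 1 = 82 —(−1)→ 81
81 —HB9→ 9^2 —bump→ 10^2 = 100 —(−1)→ 99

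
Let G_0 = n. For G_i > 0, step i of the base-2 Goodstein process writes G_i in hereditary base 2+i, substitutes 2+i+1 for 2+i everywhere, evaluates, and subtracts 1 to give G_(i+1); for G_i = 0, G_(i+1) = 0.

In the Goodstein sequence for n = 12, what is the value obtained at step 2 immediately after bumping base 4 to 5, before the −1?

i=0: 12 = 2^(2 + 1) + 2^2 (b=2); 2→3: 3^(3 + 1) + 3^3 = 108; 108−1 = 107
i=1: 107 = 3^(3 + 1) + 2·3^2 + 2·3 + 2 (b=3); 3→4: 4^(4 + 1) + 2·4^2 + 2·4 + 2 = 1066; 1066−1 = 1065
i=2: 1065 = 4^(4 + 1) + 2·4^2 + 2·4 + 1 (b=4); 4→5: 5^(5 + 1) + 2·5^2 + 2·5 + 1 = 15686; 15686−1 = 15685

15686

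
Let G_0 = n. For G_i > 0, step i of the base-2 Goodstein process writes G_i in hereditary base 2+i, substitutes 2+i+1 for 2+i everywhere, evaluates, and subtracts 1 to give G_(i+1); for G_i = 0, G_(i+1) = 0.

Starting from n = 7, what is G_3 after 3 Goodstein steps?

3127

base 2: 7 = 2^2 + 2 + 1; at 3: 3^3 + 3 + 1 = 31; next = 30
base 3: 30 = 3^3 + 3; at 4: 4^4 + 4 = 260; next = 259
base 4: 259 = 4^4 + 3; at 5: 5^5 + 3 = 3128; next = 3127
base 5: 3127 = 5^5 + 2; at 6: 6^6 + 2 = 46658; next = 46657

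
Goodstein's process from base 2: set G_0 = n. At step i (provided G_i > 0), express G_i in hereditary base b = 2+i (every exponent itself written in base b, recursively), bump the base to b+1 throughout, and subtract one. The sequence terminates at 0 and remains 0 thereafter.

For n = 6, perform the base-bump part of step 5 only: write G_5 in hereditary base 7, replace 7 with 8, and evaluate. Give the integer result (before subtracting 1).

187244

step 0: 6 = 2^2 + 2; sub 3 for 2: 3^3 + 3; = 30; G_1 = 30−1 = 29
step 1: 29 = 3^3 + 2; sub 4 for 3: 4^4 + 2; = 258; G_2 = 258−1 = 257
step 2: 257 = 4^4 + 1; sub 5 for 4: 5^5 + 1; = 3126; G_3 = 3126−1 = 3125
step 3: 3125 = 5^5; sub 6 for 5: 6^6; = 46656; G_4 = 46656−1 = 46655
step 4: 46655 = 5·6^5 + 5·6^4 + 5·6^3 + 5·6^2 + 5·6 + 5; sub 7 for 6: 5·7^5 + 5·7^4 + 5·7^3 + 5·7^2 + 5·7 + 5; = 98040; G_5 = 98040−1 = 98039
step 5: 98039 = 5·7^5 + 5·7^4 + 5·7^3 + 5·7^2 + 5·7 + 4; sub 8 for 7: 5·8^5 + 5·8^4 + 5·8^3 + 5·8^2 + 5·8 + 4; = 187244; G_6 = 187244−1 = 187243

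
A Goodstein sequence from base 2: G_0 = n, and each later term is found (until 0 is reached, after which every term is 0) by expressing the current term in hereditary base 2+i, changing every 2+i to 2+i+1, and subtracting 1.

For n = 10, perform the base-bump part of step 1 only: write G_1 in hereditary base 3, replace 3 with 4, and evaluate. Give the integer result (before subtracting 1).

1026

G_0=10  [base 2] 2^(2 + 1) + 2  →[2↦3]→  3^(3 + 1) + 3 = 84  −1 ⇒ G_1=83
G_1=83  [base 3] 3^(3 + 1) + 2  →[3↦4]→  4^(4 + 1) + 2 = 1026  −1 ⇒ G_2=1025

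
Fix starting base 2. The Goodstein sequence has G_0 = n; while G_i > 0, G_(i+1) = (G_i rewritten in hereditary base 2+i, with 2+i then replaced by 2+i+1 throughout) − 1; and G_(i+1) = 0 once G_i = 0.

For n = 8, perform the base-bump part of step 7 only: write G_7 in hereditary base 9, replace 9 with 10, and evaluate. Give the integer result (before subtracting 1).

20000000212

base 2: 8 = 2^(2 + 1); at 3: 3^(3 + 1) = 81; next = 80
base 3: 80 = 2·3^3 + 2·3^2 + 2·3 + 2; at 4: 2·4^4 + 2·4^2 + 2·4 + 2 = 554; next = 553
base 4: 553 = 2·4^4 + 2·4^2 + 2·4 + 1; at 5: 2·5^5 + 2·5^2 + 2·5 + 1 = 6311; next = 6310
base 5: 6310 = 2·5^5 + 2·5^2 + 2·5; at 6: 2·6^6 + 2·6^2 + 2·6 = 93396; next = 93395
base 6: 93395 = 2·6^6 + 2·6^2 + 6 + 5; at 7: 2·7^7 + 2·7^2 + 7 + 5 = 1647196; next = 1647195
base 7: 1647195 = 2·7^7 + 2·7^2 + 7 + 4; at 8: 2·8^8 + 2·8^2 + 8 + 4 = 33554572; next = 33554571
base 8: 33554571 = 2·8^8 + 2·8^2 + 8 + 3; at 9: 2·9^9 + 2·9^2 + 9 + 3 = 774841152; next = 774841151
base 9: 774841151 = 2·9^9 + 2·9^2 + 9 + 2; at 10: 2·10^10 + 2·10^2 + 10 + 2 = 20000000212; next = 20000000211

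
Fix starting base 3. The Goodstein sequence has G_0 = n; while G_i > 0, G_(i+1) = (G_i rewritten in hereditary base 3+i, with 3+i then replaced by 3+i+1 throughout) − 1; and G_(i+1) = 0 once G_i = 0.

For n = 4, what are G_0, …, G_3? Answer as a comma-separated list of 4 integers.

4, 4, 4, 3

[0] 4 ≡ 3 + 1 (base 3). Lift 4: 5. −1: 4.
[1] 4 ≡ 4 (base 4). Lift 5: 5. −1: 4.
[2] 4 ≡ 4 (base 5). Lift 6: 4. −1: 3.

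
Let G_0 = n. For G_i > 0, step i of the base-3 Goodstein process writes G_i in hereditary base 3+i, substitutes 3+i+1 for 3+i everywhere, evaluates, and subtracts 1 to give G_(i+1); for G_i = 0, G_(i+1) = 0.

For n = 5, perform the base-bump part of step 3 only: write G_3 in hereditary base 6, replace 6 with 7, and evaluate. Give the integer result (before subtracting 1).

(0) 5|_3 = 3 + 2 ↦ 4 + 2|_4 = 6 ⇒ 5
(1) 5|_4 = 4 + 1 ↦ 5 + 1|_5 = 6 ⇒ 5
(2) 5|_5 = 5 ↦ 6|_6 = 6 ⇒ 5
(3) 5|_6 = 5 ↦ 5|_7 = 5 ⇒ 4

5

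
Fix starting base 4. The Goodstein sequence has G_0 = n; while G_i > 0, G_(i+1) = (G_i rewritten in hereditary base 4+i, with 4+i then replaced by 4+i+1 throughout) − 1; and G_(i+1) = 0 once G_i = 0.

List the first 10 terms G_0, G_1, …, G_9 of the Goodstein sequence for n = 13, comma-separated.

G_0=13  [base 4] 3·4 + 1  →[4↦5]→  3·5 + 1 = 16  −1 ⇒ G_1=15
G_1=15  [base 5] 3·5  →[5↦6]→  3·6 = 18  −1 ⇒ G_2=17
G_2=17  [base 6] 2·6 + 5  →[6↦7]→  2·7 + 5 = 19  −1 ⇒ G_3=18
G_3=18  [base 7] 2·7 + 4  →[7↦8]→  2·8 + 4 = 20  −1 ⇒ G_4=19
G_4=19  [base 8] 2·8 + 3  →[8↦9]→  2·9 + 3 = 21  −1 ⇒ G_5=20
G_5=20  [base 9] 2·9 + 2  →[9↦10]→  2·10 + 2 = 22  −1 ⇒ G_6=21
G_6=21  [base 10] 2·10 + 1  →[10↦11]→  2·11 + 1 = 23  −1 ⇒ G_7=22
G_7=22  [base 11] 2·11  →[11↦12]→  2·12 = 24  −1 ⇒ G_8=23
G_8=23  [base 12] 12 + 11  →[12↦13]→  13 + 11 = 24  −1 ⇒ G_9=23

13, 15, 17, 18, 19, 20, 21, 22, 23, 23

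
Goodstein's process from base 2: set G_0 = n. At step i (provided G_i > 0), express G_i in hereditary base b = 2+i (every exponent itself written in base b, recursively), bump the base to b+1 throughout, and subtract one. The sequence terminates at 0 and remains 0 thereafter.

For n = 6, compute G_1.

step 0: 6 = 2^2 + 2; sub 3 for 2: 3^3 + 3; = 30; G_1 = 30−1 = 29
step 1: 29 = 3^3 + 2; sub 4 for 3: 4^4 + 2; = 258; G_2 = 258−1 = 257

29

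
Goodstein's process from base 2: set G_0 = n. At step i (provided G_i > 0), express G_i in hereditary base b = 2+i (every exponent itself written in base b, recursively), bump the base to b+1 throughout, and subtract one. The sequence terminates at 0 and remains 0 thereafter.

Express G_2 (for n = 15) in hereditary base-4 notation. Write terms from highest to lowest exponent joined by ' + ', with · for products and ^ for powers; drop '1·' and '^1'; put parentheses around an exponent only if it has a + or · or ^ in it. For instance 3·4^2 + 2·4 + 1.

4^(4 + 1) + 4^4 + 3

i=0: 15 = 2^(2 + 1) + 2^2 + 2 + 1 (b=2); 2→3: 3^(3 + 1) + 3^3 + 3 + 1 = 112; 112−1 = 111
i=1: 111 = 3^(3 + 1) + 3^3 + 3 (b=3); 3→4: 4^(4 + 1) + 4^4 + 4 = 1284; 1284−1 = 1283
i=2: 1283 = 4^(4 + 1) + 4^4 + 3 (b=4); 4→5: 5^(5 + 1) + 5^5 + 3 = 18753; 18753−1 = 18752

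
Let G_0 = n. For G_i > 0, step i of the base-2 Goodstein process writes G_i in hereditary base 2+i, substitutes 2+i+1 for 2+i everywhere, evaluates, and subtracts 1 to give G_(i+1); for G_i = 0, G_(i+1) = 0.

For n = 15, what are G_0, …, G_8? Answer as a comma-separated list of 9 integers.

15, 111, 1283, 18752, 326593, 6588344, 150994943, 3524450280, 100077777775

[0] 15 ≡ 2^(2 + 1) + 2^2 + 2 + 1 (base 2). Lift 3: 112. −1: 111.
[1] 111 ≡ 3^(3 + 1) + 3^3 + 3 (base 3). Lift 4: 1284. −1: 1283.
[2] 1283 ≡ 4^(4 + 1) + 4^4 + 3 (base 4). Lift 5: 18753. −1: 18752.
[3] 18752 ≡ 5^(5 + 1) + 5^5 + 2 (base 5). Lift 6: 326594. −1: 326593.
[4] 326593 ≡ 6^(6 + 1) + 6^6 + 1 (base 6). Lift 7: 6588345. −1: 6588344.
[5] 6588344 ≡ 7^(7 + 1) + 7^7 (base 7). Lift 8: 150994944. −1: 150994943.
[6] 150994943 ≡ 8^(8 + 1) + 7·8^7 + 7·8^6 + 7·8^5 + 7·8^4 + 7·8^3 + 7·8^2 + 7·8 + 7 (base 8). Lift 9: 3524450281. −1: 3524450280.
[7] 3524450280 ≡ 9^(9 + 1) + 7·9^7 + 7·9^6 + 7·9^5 + 7·9^4 + 7·9^3 + 7·9^2 + 7·9 + 6 (base 9). Lift 10: 100077777776. −1: 100077777775.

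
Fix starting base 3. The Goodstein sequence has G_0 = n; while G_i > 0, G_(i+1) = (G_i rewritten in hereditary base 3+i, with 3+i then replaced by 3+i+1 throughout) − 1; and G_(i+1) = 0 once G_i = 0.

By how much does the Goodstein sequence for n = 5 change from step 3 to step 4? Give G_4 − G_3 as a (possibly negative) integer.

-1

G_0 = 5. HB_3(5) = 3 + 2. Bump = 6. G_1 = 5.
G_1 = 5. HB_4(5) = 4 + 1. Bump = 6. G_2 = 5.
G_2 = 5. HB_5(5) = 5. Bump = 6. G_3 = 5.
G_3 = 5. HB_6(5) = 5. Bump = 5. G_4 = 4.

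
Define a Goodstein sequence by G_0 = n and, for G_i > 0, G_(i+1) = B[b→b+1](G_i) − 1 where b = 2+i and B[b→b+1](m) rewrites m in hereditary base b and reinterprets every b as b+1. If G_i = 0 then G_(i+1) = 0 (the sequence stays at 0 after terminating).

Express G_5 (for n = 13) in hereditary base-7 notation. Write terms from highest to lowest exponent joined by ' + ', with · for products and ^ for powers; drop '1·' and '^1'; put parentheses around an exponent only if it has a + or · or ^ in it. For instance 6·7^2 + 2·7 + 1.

G_0=13  [base 2] 2^(2 + 1) + 2^2 + 1  →[2↦3]→  3^(3 + 1) + 3^3 + 1 = 109  −1 ⇒ G_1=108
G_1=108  [base 3] 3^(3 + 1) + 3^3  →[3↦4]→  4^(4 + 1) + 4^4 = 1280  −1 ⇒ G_2=1279
G_2=1279  [base 4] 4^(4 + 1) + 3·4^3 + 3·4^2 + 3·4 + 3  →[4↦5]→  5^(5 + 1) + 3·5^3 + 3·5^2 + 3·5 + 3 = 16093  −1 ⇒ G_3=16092
G_3=16092  [base 5] 5^(5 + 1) + 3·5^3 + 3·5^2 + 3·5 + 2  →[5↦6]→  6^(6 + 1) + 3·6^3 + 3·6^2 + 3·6 + 2 = 280712  −1 ⇒ G_4=280711
G_4=280711  [base 6] 6^(6 + 1) + 3·6^3 + 3·6^2 + 3·6 + 1  →[6↦7]→  7^(7 + 1) + 3·7^3 + 3·7^2 + 3·7 + 1 = 5765999  −1 ⇒ G_5=5765998
G_5=5765998  [base 7] 7^(7 + 1) + 3·7^3 + 3·7^2 + 3·7  →[7↦8]→  8^(8 + 1) + 3·8^3 + 3·8^2 + 3·8 = 134219480  −1 ⇒ G_6=134219479

7^(7 + 1) + 3·7^3 + 3·7^2 + 3·7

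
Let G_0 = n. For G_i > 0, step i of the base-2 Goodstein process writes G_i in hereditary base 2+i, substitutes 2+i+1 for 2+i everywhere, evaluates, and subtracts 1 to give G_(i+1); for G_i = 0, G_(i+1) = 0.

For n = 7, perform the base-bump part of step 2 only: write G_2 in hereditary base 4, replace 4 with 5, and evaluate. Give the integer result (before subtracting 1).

3128

7 —HB2→ 2^2 + 2 + 1 —bump→ 3^3 + 3 + 1 = 31 —(−1)→ 30
30 —HB3→ 3^3 + 3 —bump→ 4^4 + 4 = 260 —(−1)→ 259
259 —HB4→ 4^4 + 3 —bump→ 5^5 + 3 = 3128 —(−1)→ 3127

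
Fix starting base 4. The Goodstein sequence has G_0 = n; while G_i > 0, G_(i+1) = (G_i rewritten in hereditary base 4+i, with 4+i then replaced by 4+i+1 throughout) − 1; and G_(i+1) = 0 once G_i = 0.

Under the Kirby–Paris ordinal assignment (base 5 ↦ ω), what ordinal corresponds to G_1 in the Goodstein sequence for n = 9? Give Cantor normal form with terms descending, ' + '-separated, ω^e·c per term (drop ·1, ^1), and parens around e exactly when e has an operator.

ω·2

i=0: 9 = 2·4 + 1 (b=4); 4→5: 2·5 + 1 = 11; 11−1 = 10
i=1: 10 = 2·5 (b=5); 5→6: 2·6 = 12; 12−1 = 11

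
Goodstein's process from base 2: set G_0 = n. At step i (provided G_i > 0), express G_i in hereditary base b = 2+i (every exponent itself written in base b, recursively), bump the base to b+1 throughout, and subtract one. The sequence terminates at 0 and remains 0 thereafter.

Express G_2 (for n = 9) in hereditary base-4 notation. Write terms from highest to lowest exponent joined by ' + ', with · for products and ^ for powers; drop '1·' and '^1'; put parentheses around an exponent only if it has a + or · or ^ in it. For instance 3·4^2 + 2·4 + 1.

3·4^4 + 3·4^3 + 3·4^2 + 3·4 + 3

G_0=9  [base 2] 2^(2 + 1) + 1  →[2↦3]→  3^(3 + 1) + 1 = 82  −1 ⇒ G_1=81
G_1=81  [base 3] 3^(3 + 1)  →[3↦4]→  4^(4 + 1) = 1024  −1 ⇒ G_2=1023
G_2=1023  [base 4] 3·4^4 + 3·4^3 + 3·4^2 + 3·4 + 3  →[4↦5]→  3·5^5 + 3·5^3 + 3·5^2 + 3·5 + 3 = 9843  −1 ⇒ G_3=9842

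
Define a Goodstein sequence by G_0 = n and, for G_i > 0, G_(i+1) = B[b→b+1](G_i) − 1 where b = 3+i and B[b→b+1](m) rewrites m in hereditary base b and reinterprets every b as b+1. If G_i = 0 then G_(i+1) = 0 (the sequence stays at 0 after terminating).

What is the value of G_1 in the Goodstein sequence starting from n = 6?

base 3: 6 = 2·3; at 4: 2·4 = 8; next = 7
base 4: 7 = 4 + 3; at 5: 5 + 3 = 8; next = 7

7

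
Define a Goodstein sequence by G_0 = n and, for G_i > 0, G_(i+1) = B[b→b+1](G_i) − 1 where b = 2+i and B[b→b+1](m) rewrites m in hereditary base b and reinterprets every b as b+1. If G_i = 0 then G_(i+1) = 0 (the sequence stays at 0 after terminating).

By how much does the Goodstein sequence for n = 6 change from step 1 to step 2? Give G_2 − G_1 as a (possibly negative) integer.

228

base 2: 6 = 2^2 + 2; at 3: 3^3 + 3 = 30; next = 29
base 3: 29 = 3^3 + 2; at 4: 4^4 + 2 = 258; next = 257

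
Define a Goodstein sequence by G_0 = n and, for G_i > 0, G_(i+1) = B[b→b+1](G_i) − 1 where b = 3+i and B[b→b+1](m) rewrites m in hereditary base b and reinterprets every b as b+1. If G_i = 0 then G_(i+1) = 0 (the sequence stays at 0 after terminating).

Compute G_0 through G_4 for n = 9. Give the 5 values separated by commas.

9, 15, 17, 19, 21

9 —HB3→ 3^2 —bump→ 4^2 = 16 —(−1)→ 15
15 —HB4→ 3·4 + 3 —bump→ 3·5 + 3 = 18 —(−1)→ 17
17 —HB5→ 3·5 + 2 —bump→ 3·6 + 2 = 20 —(−1)→ 19
19 —HB6→ 3·6 + 1 —bump→ 3·7 + 1 = 22 —(−1)→ 21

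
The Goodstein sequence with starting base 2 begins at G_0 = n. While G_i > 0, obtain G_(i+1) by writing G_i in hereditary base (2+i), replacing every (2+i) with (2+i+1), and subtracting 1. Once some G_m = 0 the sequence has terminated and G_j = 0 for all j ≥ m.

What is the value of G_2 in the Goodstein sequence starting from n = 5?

G_0 = 5. HB_2(5) = 2^2 + 1. Bump = 28. G_1 = 27.
G_1 = 27. HB_3(27) = 3^3. Bump = 256. G_2 = 255.
G_2 = 255. HB_4(255) = 3·4^3 + 3·4^2 + 3·4 + 3. Bump = 468. G_3 = 467.

255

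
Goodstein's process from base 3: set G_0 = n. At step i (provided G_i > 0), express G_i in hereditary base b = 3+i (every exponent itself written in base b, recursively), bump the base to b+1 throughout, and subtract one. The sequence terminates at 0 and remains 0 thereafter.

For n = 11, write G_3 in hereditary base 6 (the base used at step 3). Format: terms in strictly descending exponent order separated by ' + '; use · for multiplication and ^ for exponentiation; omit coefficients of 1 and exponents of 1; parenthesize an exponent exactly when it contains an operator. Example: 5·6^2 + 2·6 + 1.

[0] 11 ≡ 3^2 + 2 (base 3). Lift 4: 18. −1: 17.
[1] 17 ≡ 4^2 + 1 (base 4). Lift 5: 26. −1: 25.
[2] 25 ≡ 5^2 (base 5). Lift 6: 36. −1: 35.
[3] 35 ≡ 5·6 + 5 (base 6). Lift 7: 40. −1: 39.

5·6 + 5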